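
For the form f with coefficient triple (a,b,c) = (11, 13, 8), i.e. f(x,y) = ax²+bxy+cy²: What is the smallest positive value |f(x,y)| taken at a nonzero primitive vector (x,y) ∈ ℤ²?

translate: b→-9 (≡13 mod 22), so (11,13,8)→(11,-9,6)
flip: (11,-9,6)→(6,9,11)
translate: b→-3 (≡9 mod 12), so (6,9,11)→(6,-3,8)
reduced (well bottom): (6,-3,8) with a≤c, −a<b≤a
well minimum = a = 6

6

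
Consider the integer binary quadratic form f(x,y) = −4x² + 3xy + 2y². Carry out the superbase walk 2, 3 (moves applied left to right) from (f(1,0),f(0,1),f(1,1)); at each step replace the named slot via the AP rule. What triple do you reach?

start (-4,2,1) = (f(1,0),f(0,1),f(1,1))
replace slot 2: 2·((-4)+1) − 2 = -8 → (-4,-8,1)
replace slot 3: 2·((-4)+(-8)) − 1 = -25 → (-4,-8,-25)

-4,-8,-25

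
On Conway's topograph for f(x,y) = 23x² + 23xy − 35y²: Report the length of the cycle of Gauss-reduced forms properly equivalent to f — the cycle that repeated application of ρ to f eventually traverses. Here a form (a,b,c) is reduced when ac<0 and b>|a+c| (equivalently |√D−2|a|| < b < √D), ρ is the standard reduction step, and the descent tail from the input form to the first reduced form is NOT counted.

D = 3749, ⌊√D⌋ = 61
river: ρ → (-35,47,11)
river: ρ → (11,41,-47)
river: ρ → (-47,53,5)
river: ρ → (5,57,-25)
river: ρ → (-25,43,19)
river: ρ → (19,33,-35)
river: ρ → (-35,37,17)
river: ρ → (17,31,-41)
river: ρ → (-41,51,7)
river: ρ → (7,61,-1)
river: ρ → (-1,61,7)
river: ρ → (7,51,-41)
river: ρ → (-41,31,17)
river: ρ → (17,37,-35)
river: ρ → (-35,33,19)
river: ρ → (19,43,-25)
river: ρ → (-25,57,5)
river: ρ → (5,53,-47)
river: ρ → (-47,41,11)
river: ρ → (11,47,-35)
river: ρ → (-35,23,23)
river: ρ → (23,23,-35)
ρ-cycle length = 22 (tail of 0 descent steps not counted)

22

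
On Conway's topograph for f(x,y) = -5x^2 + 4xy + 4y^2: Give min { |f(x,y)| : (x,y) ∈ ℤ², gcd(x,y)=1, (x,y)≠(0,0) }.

river: ρ → (4,4,-5)
river: ρ → (-5,6,3)
river: ρ → (3,6,-5)
river: ρ → (-5,4,4)
closes: descent 0, river 4
min |a| on river = 3

3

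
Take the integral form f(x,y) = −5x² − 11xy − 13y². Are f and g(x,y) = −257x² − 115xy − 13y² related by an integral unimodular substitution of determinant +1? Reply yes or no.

D₁ = -139, D₂ = -139
f is negative-definite; reduce −f:
−f: translate: b→1 (≡11 mod 10), so (5,11,13)→(5,1,7)
−f: reduced (well bottom): (5,1,7) with a≤c, −a<b≤a
flip sign back: reduced form of f is (-5,-1,-7)
g is negative-definite; reduce −g:
−g: flip: (257,115,13)→(13,-115,257)
−g: translate: b→-11 (≡-115 mod 26), so (13,-115,257)→(13,-11,5)
−g: flip: (13,-11,5)→(5,11,13)
−g: translate: b→1 (≡11 mod 10), so (5,11,13)→(5,1,7)
−g: reduced (well bottom): (5,1,7) with a≤c, −a<b≤a
flip sign back: reduced form of g is (-5,-1,-7)
reduced forms (-5, -1, -7) vs (-5, -1, -7) ⇒ equivalent

yes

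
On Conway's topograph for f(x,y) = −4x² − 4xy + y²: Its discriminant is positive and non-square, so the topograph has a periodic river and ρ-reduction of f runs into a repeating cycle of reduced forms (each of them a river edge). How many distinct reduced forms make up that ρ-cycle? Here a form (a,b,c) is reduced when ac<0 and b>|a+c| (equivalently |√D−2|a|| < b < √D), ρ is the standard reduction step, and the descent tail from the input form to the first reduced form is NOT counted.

D = 32, ⌊√D⌋ = 5
descent: ρ → (1,4,-4)  [lands on river]
river: ρ → (-4,4,1)
ρ-cycle length = 2 (tail of 1 descent step not counted)

2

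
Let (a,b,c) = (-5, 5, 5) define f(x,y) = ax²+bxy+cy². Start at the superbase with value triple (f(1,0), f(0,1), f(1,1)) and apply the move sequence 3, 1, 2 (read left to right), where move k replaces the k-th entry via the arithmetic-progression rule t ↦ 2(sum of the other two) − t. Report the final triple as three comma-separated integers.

start (-5,5,5) = (f(1,0),f(0,1),f(1,1))
replace slot 3: 2·((-5)+5) − 5 = -5 → (-5,5,-5)
replace slot 1: 2·(5+(-5)) − (-5) = 5 → (5,5,-5)
replace slot 2: 2·(5+(-5)) − 5 = -5 → (5,-5,-5)

5,-5,-5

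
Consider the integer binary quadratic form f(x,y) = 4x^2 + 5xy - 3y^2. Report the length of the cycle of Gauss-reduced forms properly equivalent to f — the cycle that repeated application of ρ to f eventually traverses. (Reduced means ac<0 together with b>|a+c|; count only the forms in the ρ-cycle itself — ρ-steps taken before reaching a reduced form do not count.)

D = 73, ⌊√D⌋ = 8
river: ρ → (-3,7,2)
river: ρ → (2,5,-6)
river: ρ → (-6,7,1)
river: ρ → (1,7,-6)
river: ρ → (-6,5,2)
river: ρ → (2,7,-3)
river: ρ → (-3,5,4)
river: ρ → (4,3,-4)
river: ρ → (-4,5,3)
river: ρ → (3,7,-2)
river: ρ → (-2,5,6)
river: ρ → (6,7,-1)
river: ρ → (-1,7,6)
river: ρ → (6,5,-2)
river: ρ → (-2,7,3)
river: ρ → (3,5,-4)
river: ρ → (-4,3,4)
river: ρ → (4,5,-3)
ρ-cycle length = 18 (tail of 0 descent steps not counted)

18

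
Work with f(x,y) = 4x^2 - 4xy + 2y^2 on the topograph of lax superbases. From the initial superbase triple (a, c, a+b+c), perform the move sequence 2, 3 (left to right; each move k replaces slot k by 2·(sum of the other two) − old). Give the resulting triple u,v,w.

start (4,2,2) = (f(1,0),f(0,1),f(1,1))
replace slot 2: 2·(4+2) − 2 = 10 → (4,10,2)
replace slot 3: 2·(4+10) − 2 = 26 → (4,10,26)

4,10,26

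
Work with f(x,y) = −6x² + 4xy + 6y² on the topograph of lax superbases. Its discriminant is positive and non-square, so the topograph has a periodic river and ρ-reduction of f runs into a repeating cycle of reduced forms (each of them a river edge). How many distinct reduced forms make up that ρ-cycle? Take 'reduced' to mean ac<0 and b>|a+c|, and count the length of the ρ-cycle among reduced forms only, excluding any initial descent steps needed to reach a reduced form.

D = 160, ⌊√D⌋ = 12
river: ρ → (6,8,-4)
river: ρ → (-4,8,6)
river: ρ → (6,4,-6)
river: ρ → (-6,8,4)
river: ρ → (4,8,-6)
river: ρ → (-6,4,6)
ρ-cycle length = 6 (tail of 0 descent steps not counted)

6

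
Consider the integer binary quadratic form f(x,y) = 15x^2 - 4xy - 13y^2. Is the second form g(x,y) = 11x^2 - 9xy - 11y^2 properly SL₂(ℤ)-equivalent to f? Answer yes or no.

D₁ = 796, D₂ = 565
discriminants differ ⇒ not SL₂(ℤ)-equivalent

no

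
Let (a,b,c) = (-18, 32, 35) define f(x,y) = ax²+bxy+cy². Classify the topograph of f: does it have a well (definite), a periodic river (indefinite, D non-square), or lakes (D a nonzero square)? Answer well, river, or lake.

D = b²−4ac = 32² − 4·(-18)·35 = 3544
D > 0 non-square ⇒ indefinite ⇒ periodic river

river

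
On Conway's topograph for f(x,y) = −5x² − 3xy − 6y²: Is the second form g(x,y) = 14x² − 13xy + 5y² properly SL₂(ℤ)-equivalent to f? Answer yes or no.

D₁ = -111, D₂ = -111
f is negative-definite; reduce −f:
−f: reduced (well bottom): (5,3,6) with a≤c, −a<b≤a
flip sign back: reduced form of f is (-5,-3,-6)
g: flip: (14,-13,5)→(5,13,14)
g: translate: b→3 (≡13 mod 10), so (5,13,14)→(5,3,6)
g: reduced (well bottom): (5,3,6) with a≤c, −a<b≤a
reduced forms (-5, -3, -6) vs (5, 3, 6) ⇒ inequivalent

no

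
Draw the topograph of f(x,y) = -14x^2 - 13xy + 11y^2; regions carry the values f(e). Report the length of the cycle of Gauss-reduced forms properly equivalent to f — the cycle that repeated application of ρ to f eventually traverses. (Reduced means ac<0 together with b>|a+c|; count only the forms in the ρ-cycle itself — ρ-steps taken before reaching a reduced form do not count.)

D = 785, ⌊√D⌋ = 28
descent: ρ → (11,13,-14)  [lands on river]
river: ρ → (-14,15,10)
river: ρ → (10,25,-4)
river: ρ → (-4,23,16)
river: ρ → (16,9,-11)
river: ρ → (-11,13,14)
river: ρ → (14,15,-10)
river: ρ → (-10,25,4)
river: ρ → (4,23,-16)
river: ρ → (-16,9,11)
ρ-cycle length = 10 (tail of 1 descent step not counted)

10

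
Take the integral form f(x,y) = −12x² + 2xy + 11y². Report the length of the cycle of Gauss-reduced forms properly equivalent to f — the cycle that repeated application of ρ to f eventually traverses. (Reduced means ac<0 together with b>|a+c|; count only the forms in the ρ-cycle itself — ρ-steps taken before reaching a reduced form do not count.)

D = 532, ⌊√D⌋ = 23
river: ρ → (11,20,-3)
river: ρ → (-3,22,4)
river: ρ → (4,18,-13)
river: ρ → (-13,8,9)
river: ρ → (9,10,-12)
river: ρ → (-12,14,7)
river: ρ → (7,14,-12)
river: ρ → (-12,10,9)
river: ρ → (9,8,-13)
river: ρ → (-13,18,4)
river: ρ → (4,22,-3)
river: ρ → (-3,20,11)
river: ρ → (11,2,-12)
river: ρ → (-12,22,1)
river: ρ → (1,22,-12)
river: ρ → (-12,2,11)
ρ-cycle length = 16 (tail of 0 descent steps not counted)

16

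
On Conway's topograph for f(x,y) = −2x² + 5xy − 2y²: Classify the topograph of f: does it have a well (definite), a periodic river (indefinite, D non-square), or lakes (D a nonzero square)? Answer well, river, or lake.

D = b²−4ac = 5² − 4·(-2)·(-2) = 9
D = 3² is a perfect square ⇒ form factors over ℤ ⇒ lakes

lake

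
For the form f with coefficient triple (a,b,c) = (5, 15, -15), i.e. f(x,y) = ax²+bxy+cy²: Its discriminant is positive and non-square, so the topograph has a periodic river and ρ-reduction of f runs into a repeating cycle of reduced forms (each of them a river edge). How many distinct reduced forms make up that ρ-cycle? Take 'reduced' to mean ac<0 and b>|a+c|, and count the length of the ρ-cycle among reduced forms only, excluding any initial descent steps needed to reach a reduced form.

D = 525, ⌊√D⌋ = 22
river: ρ → (-15,15,5)
river: ρ → (5,15,-15)
ρ-cycle length = 2 (tail of 0 descent steps not counted)

2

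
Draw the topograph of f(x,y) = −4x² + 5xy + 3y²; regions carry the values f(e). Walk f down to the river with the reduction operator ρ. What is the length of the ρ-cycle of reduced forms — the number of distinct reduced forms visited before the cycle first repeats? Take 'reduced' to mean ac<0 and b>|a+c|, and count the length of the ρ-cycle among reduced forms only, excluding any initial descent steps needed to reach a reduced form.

D = 73, ⌊√D⌋ = 8
river: ρ → (3,7,-2)
river: ρ → (-2,5,6)
river: ρ → (6,7,-1)
river: ρ → (-1,7,6)
river: ρ → (6,5,-2)
river: ρ → (-2,7,3)
river: ρ → (3,5,-4)
river: ρ → (-4,3,4)
river: ρ → (4,5,-3)
river: ρ → (-3,7,2)
river: ρ → (2,5,-6)
river: ρ → (-6,7,1)
river: ρ → (1,7,-6)
river: ρ → (-6,5,2)
river: ρ → (2,7,-3)
river: ρ → (-3,5,4)
river: ρ → (4,3,-4)
river: ρ → (-4,5,3)
ρ-cycle length = 18 (tail of 0 descent steps not counted)

18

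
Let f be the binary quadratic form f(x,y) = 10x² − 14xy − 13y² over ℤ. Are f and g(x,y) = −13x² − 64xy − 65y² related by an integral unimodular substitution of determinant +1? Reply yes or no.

D₁ = 716, D₂ = 716
river cycle of f (length 14): (-13, 14, 10), (10, 26, -1), (-1, 26, 10), (10, 14, -13), (-13, 12, 11), (11, 10, -14), (-14, 18, 7), (7, 24, -5), (-5, 26, 2), (2, 26, -5), … (4 more)
river cycle of g (length 14): (-13, 14, 10), (10, 26, -1), (-1, 26, 10), (10, 14, -13), (-13, 12, 11), (11, 10, -14), (-14, 18, 7), (7, 24, -5), (-5, 26, 2), (2, 26, -5), … (4 more)
cycles coincide ⇒ equivalent

yes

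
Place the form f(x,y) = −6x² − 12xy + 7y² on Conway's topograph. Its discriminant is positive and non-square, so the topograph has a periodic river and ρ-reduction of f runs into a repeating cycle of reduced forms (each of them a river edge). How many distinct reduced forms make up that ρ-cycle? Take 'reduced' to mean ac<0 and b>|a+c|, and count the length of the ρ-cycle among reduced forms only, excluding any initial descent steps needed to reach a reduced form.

D = 312, ⌊√D⌋ = 17
descent: ρ → (7,12,-6)  [lands on river]
river: ρ → (-6,12,7)
river: ρ → (7,16,-2)
river: ρ → (-2,16,7)
ρ-cycle length = 4 (tail of 1 descent step not counted)

4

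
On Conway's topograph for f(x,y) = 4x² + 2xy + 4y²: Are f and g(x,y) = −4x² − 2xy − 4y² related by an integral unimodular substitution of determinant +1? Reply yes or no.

D₁ = -60, D₂ = -60
f: reduced (well bottom): (4,2,4) with a≤c, −a<b≤a
g is negative-definite; reduce −g:
−g: reduced (well bottom): (4,2,4) with a≤c, −a<b≤a
flip sign back: reduced form of g is (-4,-2,-4)
reduced forms (4, 2, 4) vs (-4, -2, -4) ⇒ inequivalent

no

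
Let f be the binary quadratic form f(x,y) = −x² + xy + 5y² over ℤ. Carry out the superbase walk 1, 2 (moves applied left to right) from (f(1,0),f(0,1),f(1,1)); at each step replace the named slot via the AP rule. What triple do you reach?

start (-1,5,5) = (f(1,0),f(0,1),f(1,1))
replace slot 1: 2·(5+5) − (-1) = 21 → (21,5,5)
replace slot 2: 2·(21+5) − 5 = 47 → (21,47,5)

21,47,5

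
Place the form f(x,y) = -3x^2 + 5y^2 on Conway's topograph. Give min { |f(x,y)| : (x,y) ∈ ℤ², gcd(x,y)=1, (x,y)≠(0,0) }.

descent: ρ → (5,0,-3)
descent: ρ → (-3,6,2)  [lands on river]
river: ρ → (2,6,-3)
closes: descent 2, river 2
min |a| on river = 2

2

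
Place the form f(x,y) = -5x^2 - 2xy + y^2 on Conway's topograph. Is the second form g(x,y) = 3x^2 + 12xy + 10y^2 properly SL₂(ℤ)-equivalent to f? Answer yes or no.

D₁ = 24, D₂ = 24
river cycle of f (length 2): (1, 4, -2), (-2, 4, 1)
river cycle of g (length 2): (1, 4, -2), (-2, 4, 1)
cycles coincide ⇒ equivalent

yes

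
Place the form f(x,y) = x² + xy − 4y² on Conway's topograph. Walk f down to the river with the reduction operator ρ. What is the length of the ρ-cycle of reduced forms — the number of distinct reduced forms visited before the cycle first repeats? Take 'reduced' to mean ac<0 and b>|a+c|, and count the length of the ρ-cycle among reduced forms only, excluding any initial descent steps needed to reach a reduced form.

D = 17, ⌊√D⌋ = 4
descent: ρ → (-4,-1,1)
descent: ρ → (1,3,-2)  [lands on river]
river: ρ → (-2,1,2)
river: ρ → (2,3,-1)
river: ρ → (-1,3,2)
river: ρ → (2,1,-2)
river: ρ → (-2,3,1)
ρ-cycle length = 6 (tail of 2 descent steps not counted)

6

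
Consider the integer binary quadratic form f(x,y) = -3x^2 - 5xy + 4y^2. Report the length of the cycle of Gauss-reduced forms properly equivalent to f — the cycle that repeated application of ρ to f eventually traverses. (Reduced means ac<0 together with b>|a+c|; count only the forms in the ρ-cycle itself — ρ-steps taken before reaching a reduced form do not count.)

D = 73, ⌊√D⌋ = 8
descent: ρ → (4,5,-3)  [lands on river]
river: ρ → (-3,7,2)
river: ρ → (2,5,-6)
river: ρ → (-6,7,1)
river: ρ → (1,7,-6)
river: ρ → (-6,5,2)
river: ρ → (2,7,-3)
river: ρ → (-3,5,4)
river: ρ → (4,3,-4)
river: ρ → (-4,5,3)
river: ρ → (3,7,-2)
river: ρ → (-2,5,6)
river: ρ → (6,7,-1)
river: ρ → (-1,7,6)
river: ρ → (6,5,-2)
river: ρ → (-2,7,3)
river: ρ → (3,5,-4)
river: ρ → (-4,3,4)
ρ-cycle length = 18 (tail of 1 descent step not counted)

18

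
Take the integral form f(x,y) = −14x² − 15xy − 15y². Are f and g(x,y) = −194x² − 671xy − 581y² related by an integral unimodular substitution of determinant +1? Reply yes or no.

D₁ = -615, D₂ = -615
f is negative-definite; reduce −f:
−f: translate: b→-13 (≡15 mod 28), so (14,15,15)→(14,-13,14)
−f: flip: (14,-13,14)→(14,13,14)
−f: reduced (well bottom): (14,13,14) with a≤c, −a<b≤a
flip sign back: reduced form of f is (-14,-13,-14)
g is negative-definite; reduce −g:
−g: translate: b→-105 (≡671 mod 388), so (194,671,581)→(194,-105,15)
−g: flip: (194,-105,15)→(15,105,194)
−g: translate: b→15 (≡105 mod 30), so (15,105,194)→(15,15,14)
−g: flip: (15,15,14)→(14,-15,15)
−g: translate: b→13 (≡-15 mod 28), so (14,-15,15)→(14,13,14)
−g: reduced (well bottom): (14,13,14) with a≤c, −a<b≤a
flip sign back: reduced form of g is (-14,-13,-14)
reduced forms (-14, -13, -14) vs (-14, -13, -14) ⇒ equivalent

yes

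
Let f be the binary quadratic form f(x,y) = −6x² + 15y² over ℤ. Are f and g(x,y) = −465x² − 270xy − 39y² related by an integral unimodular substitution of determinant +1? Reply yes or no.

D₁ = 360, D₂ = 360
river cycle of f (length 6): (-6, 12, 9), (9, 6, -9), (-9, 12, 6), (6, 12, -9), (-9, 6, 9), (9, 12, -6)
river cycle of g (length 6): (-6, 12, 9), (9, 6, -9), (-9, 12, 6), (6, 12, -9), (-9, 6, 9), (9, 12, -6)
cycles coincide ⇒ equivalent

yes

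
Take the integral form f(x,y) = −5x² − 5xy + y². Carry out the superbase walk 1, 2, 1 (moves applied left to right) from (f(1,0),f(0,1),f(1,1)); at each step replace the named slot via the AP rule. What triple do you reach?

start (-5,1,-9) = (f(1,0),f(0,1),f(1,1))
replace slot 1: 2·(1+(-9)) − (-5) = -11 → (-11,1,-9)
replace slot 2: 2·((-11)+(-9)) − 1 = -41 → (-11,-41,-9)
replace slot 1: 2·((-41)+(-9)) − (-11) = -89 → (-89,-41,-9)

-89,-41,-9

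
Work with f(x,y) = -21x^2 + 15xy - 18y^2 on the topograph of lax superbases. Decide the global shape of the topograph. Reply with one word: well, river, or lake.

D = b²−4ac = 15² − 4·(-21)·(-18) = -1287
D < 0 ⇒ definite ⇒ every region one sign ⇒ single well

well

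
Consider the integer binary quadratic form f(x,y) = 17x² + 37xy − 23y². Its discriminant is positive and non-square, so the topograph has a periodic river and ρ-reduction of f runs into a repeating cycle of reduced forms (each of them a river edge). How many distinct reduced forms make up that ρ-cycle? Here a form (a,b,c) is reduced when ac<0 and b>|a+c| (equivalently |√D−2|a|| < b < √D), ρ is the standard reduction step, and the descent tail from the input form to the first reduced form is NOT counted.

D = 2933, ⌊√D⌋ = 54
river: ρ → (-23,9,31)
river: ρ → (31,53,-1)
river: ρ → (-1,53,31)
river: ρ → (31,9,-23)
river: ρ → (-23,37,17)
river: ρ → (17,31,-29)
river: ρ → (-29,27,19)
river: ρ → (19,49,-7)
river: ρ → (-7,49,19)
river: ρ → (19,27,-29)
river: ρ → (-29,31,17)
river: ρ → (17,37,-23)
ρ-cycle length = 12 (tail of 0 descent steps not counted)

12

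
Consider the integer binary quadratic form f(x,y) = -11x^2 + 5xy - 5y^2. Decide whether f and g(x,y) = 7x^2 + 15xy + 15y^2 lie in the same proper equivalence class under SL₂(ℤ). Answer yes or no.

D₁ = -195, D₂ = -195
f is negative-definite; reduce −f:
−f: flip: (11,-5,5)→(5,5,11)
−f: reduced (well bottom): (5,5,11) with a≤c, −a<b≤a
flip sign back: reduced form of f is (-5,-5,-11)
g: translate: b→1 (≡15 mod 14), so (7,15,15)→(7,1,7)
g: reduced (well bottom): (7,1,7) with a≤c, −a<b≤a
reduced forms (-5, -5, -11) vs (7, 1, 7) ⇒ inequivalent

no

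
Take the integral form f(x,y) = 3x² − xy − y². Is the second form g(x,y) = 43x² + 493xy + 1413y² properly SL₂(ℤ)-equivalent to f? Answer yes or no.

D₁ = 13, D₂ = 13
river cycle of f (length 2): (-1, 3, 1), (1, 3, -1)
river cycle of g (length 2): (-1, 3, 1), (1, 3, -1)
cycles coincide ⇒ equivalent

yes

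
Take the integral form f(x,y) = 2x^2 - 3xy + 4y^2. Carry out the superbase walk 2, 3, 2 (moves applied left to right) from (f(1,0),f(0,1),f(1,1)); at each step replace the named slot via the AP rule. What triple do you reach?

start (2,4,3) = (f(1,0),f(0,1),f(1,1))
replace slot 2: 2·(2+3) − 4 = 6 → (2,6,3)
replace slot 3: 2·(2+6) − 3 = 13 → (2,6,13)
replace slot 2: 2·(2+13) − 6 = 24 → (2,24,13)

2,24,13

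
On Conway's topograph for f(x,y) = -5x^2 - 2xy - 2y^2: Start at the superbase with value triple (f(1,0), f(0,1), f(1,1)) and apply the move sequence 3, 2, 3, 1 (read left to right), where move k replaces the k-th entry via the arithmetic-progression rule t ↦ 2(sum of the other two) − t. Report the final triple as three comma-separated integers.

start (-5,-2,-9) = (f(1,0),f(0,1),f(1,1))
replace slot 3: 2·((-5)+(-2)) − (-9) = -5 → (-5,-2,-5)
replace slot 2: 2·((-5)+(-5)) − (-2) = -18 → (-5,-18,-5)
replace slot 3: 2·((-5)+(-18)) − (-5) = -41 → (-5,-18,-41)
replace slot 1: 2·((-18)+(-41)) − (-5) = -113 → (-113,-18,-41)

-113,-18,-41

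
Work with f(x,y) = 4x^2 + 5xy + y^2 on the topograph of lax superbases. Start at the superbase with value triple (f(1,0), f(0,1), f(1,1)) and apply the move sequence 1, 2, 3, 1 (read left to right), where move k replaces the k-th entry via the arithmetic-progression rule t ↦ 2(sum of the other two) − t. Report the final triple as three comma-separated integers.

start (4,1,10) = (f(1,0),f(0,1),f(1,1))
replace slot 1: 2·(1+10) − 4 = 18 → (18,1,10)
replace slot 2: 2·(18+10) − 1 = 55 → (18,55,10)
replace slot 3: 2·(18+55) − 10 = 136 → (18,55,136)
replace slot 1: 2·(55+136) − 18 = 364 → (364,55,136)

364,55,136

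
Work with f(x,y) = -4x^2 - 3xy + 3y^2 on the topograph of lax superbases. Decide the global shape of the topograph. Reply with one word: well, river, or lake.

D = b²−4ac = (-3)² − 4·(-4)·3 = 57
D > 0 non-square ⇒ indefinite ⇒ periodic river

river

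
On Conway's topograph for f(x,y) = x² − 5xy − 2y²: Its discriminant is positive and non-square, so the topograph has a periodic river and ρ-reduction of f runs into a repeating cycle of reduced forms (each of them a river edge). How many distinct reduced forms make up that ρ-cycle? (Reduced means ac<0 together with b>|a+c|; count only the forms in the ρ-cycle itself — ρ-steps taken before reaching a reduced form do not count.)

D = 33, ⌊√D⌋ = 5
descent: ρ → (-2,5,1)  [lands on river]
river: ρ → (1,5,-2)
river: ρ → (-2,3,3)
river: ρ → (3,3,-2)
ρ-cycle length = 4 (tail of 1 descent step not counted)

4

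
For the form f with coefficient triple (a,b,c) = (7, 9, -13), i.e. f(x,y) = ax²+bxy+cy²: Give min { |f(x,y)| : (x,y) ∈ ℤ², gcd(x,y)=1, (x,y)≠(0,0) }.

river: ρ → (-13,17,3)
river: ρ → (3,19,-7)
river: ρ → (-7,9,13)
river: ρ → (13,17,-3)
river: ρ → (-3,19,7)
river: ρ → (7,9,-13)
closes: descent 0, river 6
min |a| on river = 3

3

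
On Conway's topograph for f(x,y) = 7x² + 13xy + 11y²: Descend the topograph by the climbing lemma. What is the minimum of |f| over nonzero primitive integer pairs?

translate: b→-1 (≡13 mod 14), so (7,13,11)→(7,-1,5)
flip: (7,-1,5)→(5,1,7)
reduced (well bottom): (5,1,7) with a≤c, −a<b≤a
well minimum = a = 5

5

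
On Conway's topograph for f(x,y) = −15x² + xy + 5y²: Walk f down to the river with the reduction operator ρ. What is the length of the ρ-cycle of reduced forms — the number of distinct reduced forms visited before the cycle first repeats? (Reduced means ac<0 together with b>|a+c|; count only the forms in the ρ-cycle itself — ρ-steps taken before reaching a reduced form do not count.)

D = 301, ⌊√D⌋ = 17
descent: ρ → (5,9,-11)  [lands on river]
river: ρ → (-11,13,3)
river: ρ → (3,17,-1)
river: ρ → (-1,17,3)
river: ρ → (3,13,-11)
river: ρ → (-11,9,5)
river: ρ → (5,11,-9)
river: ρ → (-9,7,7)
river: ρ → (7,7,-9)
river: ρ → (-9,11,5)
ρ-cycle length = 10 (tail of 1 descent step not counted)

10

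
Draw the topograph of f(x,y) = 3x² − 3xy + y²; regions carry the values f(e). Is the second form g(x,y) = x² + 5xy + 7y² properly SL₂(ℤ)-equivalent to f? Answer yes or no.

D₁ = -3, D₂ = -3
f: translate: b→3 (≡-3 mod 6), so (3,-3,1)→(3,3,1)
f: flip: (3,3,1)→(1,-3,3)
f: translate: b→1 (≡-3 mod 2), so (1,-3,3)→(1,1,1)
f: reduced (well bottom): (1,1,1) with a≤c, −a<b≤a
g: translate: b→1 (≡5 mod 2), so (1,5,7)→(1,1,1)
g: reduced (well bottom): (1,1,1) with a≤c, −a<b≤a
reduced forms (1, 1, 1) vs (1, 1, 1) ⇒ equivalent

yes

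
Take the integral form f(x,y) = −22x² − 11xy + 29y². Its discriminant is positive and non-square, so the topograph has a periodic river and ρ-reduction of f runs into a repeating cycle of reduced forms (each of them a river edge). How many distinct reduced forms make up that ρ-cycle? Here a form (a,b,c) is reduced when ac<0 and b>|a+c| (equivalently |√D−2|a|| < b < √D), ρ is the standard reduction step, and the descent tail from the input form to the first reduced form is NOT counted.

D = 2673, ⌊√D⌋ = 51
descent: ρ → (29,11,-22)  [lands on river]
river: ρ → (-22,33,18)
river: ρ → (18,39,-16)
river: ρ → (-16,25,32)
river: ρ → (32,39,-9)
river: ρ → (-9,51,2)
river: ρ → (2,49,-34)
river: ρ → (-34,19,17)
river: ρ → (17,49,-4)
river: ρ → (-4,47,29)
ρ-cycle length = 10 (tail of 1 descent step not counted)

10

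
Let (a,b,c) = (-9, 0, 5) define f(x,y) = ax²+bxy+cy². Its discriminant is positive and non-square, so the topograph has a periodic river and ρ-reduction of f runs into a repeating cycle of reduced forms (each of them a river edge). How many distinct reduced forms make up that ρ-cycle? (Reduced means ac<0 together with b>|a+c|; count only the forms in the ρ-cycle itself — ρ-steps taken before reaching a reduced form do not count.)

D = 180, ⌊√D⌋ = 13
descent: ρ → (5,10,-4)  [lands on river]
river: ρ → (-4,6,9)
river: ρ → (9,12,-1)
river: ρ → (-1,12,9)
river: ρ → (9,6,-4)
river: ρ → (-4,10,5)
ρ-cycle length = 6 (tail of 1 descent step not counted)

6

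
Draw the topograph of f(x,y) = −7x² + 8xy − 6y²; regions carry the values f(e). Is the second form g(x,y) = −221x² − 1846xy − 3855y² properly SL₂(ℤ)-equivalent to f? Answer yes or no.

D₁ = -104, D₂ = -104
f is negative-definite; reduce −f:
−f: translate: b→6 (≡-8 mod 14), so (7,-8,6)→(7,6,5)
−f: flip: (7,6,5)→(5,-6,7)
−f: translate: b→4 (≡-6 mod 10), so (5,-6,7)→(5,4,6)
−f: reduced (well bottom): (5,4,6) with a≤c, −a<b≤a
flip sign back: reduced form of f is (-5,-4,-6)
g is negative-definite; reduce −g:
−g: translate: b→78 (≡1846 mod 442), so (221,1846,3855)→(221,78,7)
−g: flip: (221,78,7)→(7,-78,221)
−g: translate: b→6 (≡-78 mod 14), so (7,-78,221)→(7,6,5)
−g: flip: (7,6,5)→(5,-6,7)
−g: translate: b→4 (≡-6 mod 10), so (5,-6,7)→(5,4,6)
−g: reduced (well bottom): (5,4,6) with a≤c, −a<b≤a
flip sign back: reduced form of g is (-5,-4,-6)
reduced forms (-5, -4, -6) vs (-5, -4, -6) ⇒ equivalent

yes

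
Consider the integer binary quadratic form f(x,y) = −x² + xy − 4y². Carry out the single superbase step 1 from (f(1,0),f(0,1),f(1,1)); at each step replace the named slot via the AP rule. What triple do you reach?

start (-1,-4,-4) = (f(1,0),f(0,1),f(1,1))
replace slot 1: 2·((-4)+(-4)) − (-1) = -15 → (-15,-4,-4)

-15,-4,-4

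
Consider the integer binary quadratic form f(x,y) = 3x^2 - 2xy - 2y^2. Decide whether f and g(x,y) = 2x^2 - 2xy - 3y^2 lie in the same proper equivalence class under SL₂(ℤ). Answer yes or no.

D₁ = 28, D₂ = 28
river cycle of f (length 4): (-2, 2, 3), (3, 4, -1), (-1, 4, 3), (3, 2, -2)
river cycle of g (length 4): (-3, 2, 2), (2, 2, -3), (-3, 4, 1), (1, 4, -3)
cycles differ ⇒ inequivalent

no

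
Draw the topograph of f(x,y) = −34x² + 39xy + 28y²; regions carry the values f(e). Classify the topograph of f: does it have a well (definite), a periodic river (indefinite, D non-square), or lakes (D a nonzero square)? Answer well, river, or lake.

D = b²−4ac = 39² − 4·(-34)·28 = 5329
D = 73² is a perfect square ⇒ form factors over ℤ ⇒ lakes

lake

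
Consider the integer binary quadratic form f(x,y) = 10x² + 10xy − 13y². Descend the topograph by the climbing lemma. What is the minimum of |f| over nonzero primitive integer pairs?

river: ρ → (-13,16,7)
river: ρ → (7,12,-17)
river: ρ → (-17,22,2)
river: ρ → (2,22,-17)
river: ρ → (-17,12,7)
river: ρ → (7,16,-13)
river: ρ → (-13,10,10)
river: ρ → (10,10,-13)
closes: descent 0, river 8
min |a| on river = 2

2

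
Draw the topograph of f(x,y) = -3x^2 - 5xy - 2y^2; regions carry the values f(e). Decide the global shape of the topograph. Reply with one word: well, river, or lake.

D = b²−4ac = (-5)² − 4·(-3)·(-2) = 1
D = 1² is a perfect square ⇒ form factors over ℤ ⇒ lakes

lake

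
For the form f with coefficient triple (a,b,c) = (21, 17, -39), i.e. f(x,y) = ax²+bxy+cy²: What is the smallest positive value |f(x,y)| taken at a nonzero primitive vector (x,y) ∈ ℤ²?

descent: ρ → (-39,-17,21)
descent: ρ → (21,59,-1)  [lands on river]
river: ρ → (-1,59,21)
river: ρ → (21,25,-35)
river: ρ → (-35,45,11)
river: ρ → (11,43,-39)
river: ρ → (-39,35,15)
river: ρ → (15,55,-9)
river: ρ → (-9,53,21)
river: ρ → (21,31,-31)
river: ρ → (-31,31,21)
river: ρ → (21,53,-9)
river: ρ → (-9,55,15)
river: ρ → (15,35,-39)
river: ρ → (-39,43,11)
river: ρ → (11,45,-35)
river: ρ → (-35,25,21)
closes: descent 2, river 16
min |a| on river = 1

1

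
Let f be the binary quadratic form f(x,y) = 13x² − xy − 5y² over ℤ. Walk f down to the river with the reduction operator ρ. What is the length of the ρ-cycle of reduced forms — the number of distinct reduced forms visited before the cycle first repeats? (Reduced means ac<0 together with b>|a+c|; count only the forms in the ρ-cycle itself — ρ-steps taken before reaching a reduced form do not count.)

D = 261, ⌊√D⌋ = 16
descent: ρ → (-5,11,7)  [lands on river]
river: ρ → (7,3,-9)
river: ρ → (-9,15,1)
river: ρ → (1,15,-9)
river: ρ → (-9,3,7)
river: ρ → (7,11,-5)
river: ρ → (-5,9,9)
river: ρ → (9,9,-5)
ρ-cycle length = 8 (tail of 1 descent step not counted)

8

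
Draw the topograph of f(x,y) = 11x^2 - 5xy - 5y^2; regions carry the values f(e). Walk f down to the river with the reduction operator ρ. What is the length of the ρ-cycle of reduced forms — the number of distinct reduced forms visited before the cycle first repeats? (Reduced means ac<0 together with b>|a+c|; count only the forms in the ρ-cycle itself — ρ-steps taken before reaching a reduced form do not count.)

D = 245, ⌊√D⌋ = 15
descent: ρ → (-5,15,1)  [lands on river]
river: ρ → (1,15,-5)
ρ-cycle length = 2 (tail of 1 descent step not counted)

2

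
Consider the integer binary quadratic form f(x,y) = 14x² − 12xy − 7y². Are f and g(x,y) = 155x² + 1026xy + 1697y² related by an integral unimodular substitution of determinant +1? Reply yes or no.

D₁ = 536, D₂ = 536
river cycle of f (length 14): (-7, 12, 14), (14, 16, -5), (-5, 14, 17), (17, 20, -2), (-2, 20, 17), (17, 14, -5), (-5, 16, 14), (14, 12, -7), (-7, 16, 10), (10, 4, -13), … (4 more)
river cycle of g (length 14): (14, 16, -5), (-5, 14, 17), (17, 20, -2), (-2, 20, 17), (17, 14, -5), (-5, 16, 14), (14, 12, -7), (-7, 16, 10), (10, 4, -13), (-13, 22, 1), … (4 more)
cycles coincide ⇒ equivalent

yes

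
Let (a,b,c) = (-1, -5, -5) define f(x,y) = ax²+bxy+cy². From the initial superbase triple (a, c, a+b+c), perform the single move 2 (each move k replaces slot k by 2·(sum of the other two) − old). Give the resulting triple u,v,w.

start (-1,-5,-11) = (f(1,0),f(0,1),f(1,1))
replace slot 2: 2·((-1)+(-11)) − (-5) = -19 → (-1,-19,-11)

-1,-19,-11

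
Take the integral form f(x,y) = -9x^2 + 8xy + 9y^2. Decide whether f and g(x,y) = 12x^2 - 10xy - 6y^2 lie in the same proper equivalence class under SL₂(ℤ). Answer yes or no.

D₁ = 388, D₂ = 388
river cycle of f (length 22): (9, 10, -8), (-8, 6, 11), (11, 16, -3), (-3, 14, 16), (16, 18, -1), (-1, 18, 16), (16, 14, -3), (-3, 16, 11), (11, 6, -8), (-8, 10, 9), … (12 more)
river cycle of g (length 18): (-6, 10, 12), (12, 14, -4), (-4, 18, 4), (4, 14, -12), (-12, 10, 6), (6, 14, -8), (-8, 18, 2), (2, 18, -8), (-8, 14, 6), (6, 10, -12), … (8 more)
cycles differ ⇒ inequivalent

no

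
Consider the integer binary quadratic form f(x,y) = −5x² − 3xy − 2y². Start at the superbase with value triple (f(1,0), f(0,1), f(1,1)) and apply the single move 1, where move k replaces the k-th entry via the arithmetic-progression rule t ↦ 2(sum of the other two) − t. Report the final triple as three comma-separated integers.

start (-5,-2,-10) = (f(1,0),f(0,1),f(1,1))
replace slot 1: 2·((-2)+(-10)) − (-5) = -19 → (-19,-2,-10)

-19,-2,-10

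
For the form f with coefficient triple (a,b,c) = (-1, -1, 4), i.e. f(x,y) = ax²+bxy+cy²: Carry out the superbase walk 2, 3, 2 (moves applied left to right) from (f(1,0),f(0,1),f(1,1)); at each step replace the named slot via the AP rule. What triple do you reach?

start (-1,4,2) = (f(1,0),f(0,1),f(1,1))
replace slot 2: 2·((-1)+2) − 4 = -2 → (-1,-2,2)
replace slot 3: 2·((-1)+(-2)) − 2 = -8 → (-1,-2,-8)
replace slot 2: 2·((-1)+(-8)) − (-2) = -16 → (-1,-16,-8)

-1,-16,-8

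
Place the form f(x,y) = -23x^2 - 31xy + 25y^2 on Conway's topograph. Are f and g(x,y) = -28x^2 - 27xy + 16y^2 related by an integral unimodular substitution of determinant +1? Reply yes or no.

D₁ = 3261, D₂ = 2521
discriminants differ ⇒ not SL₂(ℤ)-equivalent

no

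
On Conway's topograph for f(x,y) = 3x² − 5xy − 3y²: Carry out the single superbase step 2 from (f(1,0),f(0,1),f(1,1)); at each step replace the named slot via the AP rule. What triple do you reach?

start (3,-3,-5) = (f(1,0),f(0,1),f(1,1))
replace slot 2: 2·(3+(-5)) − (-3) = -1 → (3,-1,-5)

3,-1,-5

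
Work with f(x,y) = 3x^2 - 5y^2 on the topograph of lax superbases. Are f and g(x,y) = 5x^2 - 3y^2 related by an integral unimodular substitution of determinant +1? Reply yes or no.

D₁ = 60, D₂ = 60
river cycle of f (length 2): (3, 6, -2), (-2, 6, 3)
river cycle of g (length 2): (-3, 6, 2), (2, 6, -3)
cycles differ ⇒ inequivalent

no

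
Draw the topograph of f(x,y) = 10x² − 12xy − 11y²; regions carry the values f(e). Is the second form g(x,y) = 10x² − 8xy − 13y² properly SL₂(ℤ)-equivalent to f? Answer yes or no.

D₁ = 584, D₂ = 584
river cycle of f (length 8): (-11, 12, 10), (10, 8, -13), (-13, 18, 5), (5, 22, -5), (-5, 18, 13), (13, 8, -10), (-10, 12, 11), (11, 10, -11)
river cycle of g (length 8): (-13, 8, 10), (10, 12, -11), (-11, 10, 11), (11, 12, -10), (-10, 8, 13), (13, 18, -5), (-5, 22, 5), (5, 18, -13)
cycles differ ⇒ inequivalent

no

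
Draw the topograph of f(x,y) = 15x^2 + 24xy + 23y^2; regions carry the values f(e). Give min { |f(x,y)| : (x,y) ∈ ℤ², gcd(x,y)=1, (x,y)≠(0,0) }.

translate: b→-6 (≡24 mod 30), so (15,24,23)→(15,-6,14)
flip: (15,-6,14)→(14,6,15)
reduced (well bottom): (14,6,15) with a≤c, −a<b≤a
well minimum = a = 14

14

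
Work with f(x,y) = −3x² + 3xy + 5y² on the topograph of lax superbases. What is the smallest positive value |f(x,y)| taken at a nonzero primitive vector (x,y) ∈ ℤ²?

river: ρ → (5,7,-1)
river: ρ → (-1,7,5)
river: ρ → (5,3,-3)
river: ρ → (-3,3,5)
closes: descent 0, river 4
min |a| on river = 1

1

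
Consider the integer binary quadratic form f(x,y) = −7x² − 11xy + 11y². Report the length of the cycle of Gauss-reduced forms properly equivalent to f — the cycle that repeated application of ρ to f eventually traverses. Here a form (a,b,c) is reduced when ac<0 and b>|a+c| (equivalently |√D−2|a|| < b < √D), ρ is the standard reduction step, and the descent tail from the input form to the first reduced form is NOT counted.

D = 429, ⌊√D⌋ = 20
descent: ρ → (11,11,-7)  [lands on river]
river: ρ → (-7,17,5)
river: ρ → (5,13,-13)
river: ρ → (-13,13,5)
river: ρ → (5,17,-7)
river: ρ → (-7,11,11)
ρ-cycle length = 6 (tail of 1 descent step not counted)

6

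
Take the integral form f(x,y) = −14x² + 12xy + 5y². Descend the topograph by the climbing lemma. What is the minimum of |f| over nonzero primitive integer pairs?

river: ρ → (5,18,-5)
river: ρ → (-5,12,14)
river: ρ → (14,16,-3)
river: ρ → (-3,20,2)
river: ρ → (2,20,-3)
river: ρ → (-3,16,14)
river: ρ → (14,12,-5)
river: ρ → (-5,18,5)
river: ρ → (5,12,-14)
river: ρ → (-14,16,3)
river: ρ → (3,20,-2)
river: ρ → (-2,20,3)
river: ρ → (3,16,-14)
river: ρ → (-14,12,5)
closes: descent 0, river 14
min |a| on river = 2

2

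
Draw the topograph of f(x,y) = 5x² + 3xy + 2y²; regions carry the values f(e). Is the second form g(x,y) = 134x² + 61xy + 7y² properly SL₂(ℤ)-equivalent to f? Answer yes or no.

D₁ = -31, D₂ = -31
f: flip: (5,3,2)→(2,-3,5)
f: translate: b→1 (≡-3 mod 4), so (2,-3,5)→(2,1,4)
f: reduced (well bottom): (2,1,4) with a≤c, −a<b≤a
g: flip: (134,61,7)→(7,-61,134)
g: translate: b→-5 (≡-61 mod 14), so (7,-61,134)→(7,-5,2)
g: flip: (7,-5,2)→(2,5,7)
g: translate: b→1 (≡5 mod 4), so (2,5,7)→(2,1,4)
g: reduced (well bottom): (2,1,4) with a≤c, −a<b≤a
reduced forms (2, 1, 4) vs (2, 1, 4) ⇒ equivalent

yes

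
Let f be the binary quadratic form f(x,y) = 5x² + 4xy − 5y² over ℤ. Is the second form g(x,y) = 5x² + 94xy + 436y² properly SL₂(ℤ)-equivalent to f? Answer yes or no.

D₁ = 116, D₂ = 116
river cycle of f (length 10): (-5, 6, 4), (4, 10, -1), (-1, 10, 4), (4, 6, -5), (-5, 4, 5), (5, 6, -4), (-4, 10, 1), (1, 10, -4), (-4, 6, 5), (5, 4, -5)
river cycle of g (length 10): (5, 4, -5), (-5, 6, 4), (4, 10, -1), (-1, 10, 4), (4, 6, -5), (-5, 4, 5), (5, 6, -4), (-4, 10, 1), (1, 10, -4), (-4, 6, 5)
cycles coincide ⇒ equivalent

yes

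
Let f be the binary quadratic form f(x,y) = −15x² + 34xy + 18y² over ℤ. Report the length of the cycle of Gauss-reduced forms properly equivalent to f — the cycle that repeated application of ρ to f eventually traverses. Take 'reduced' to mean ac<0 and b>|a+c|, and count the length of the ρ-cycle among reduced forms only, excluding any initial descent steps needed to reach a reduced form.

D = 2236, ⌊√D⌋ = 47
river: ρ → (18,38,-11)
river: ρ → (-11,28,33)
river: ρ → (33,38,-6)
river: ρ → (-6,46,5)
river: ρ → (5,44,-15)
river: ρ → (-15,46,2)
river: ρ → (2,46,-15)
river: ρ → (-15,44,5)
river: ρ → (5,46,-6)
river: ρ → (-6,38,33)
river: ρ → (33,28,-11)
river: ρ → (-11,38,18)
river: ρ → (18,34,-15)
river: ρ → (-15,26,26)
river: ρ → (26,26,-15)
river: ρ → (-15,34,18)
ρ-cycle length = 16 (tail of 0 descent steps not counted)

16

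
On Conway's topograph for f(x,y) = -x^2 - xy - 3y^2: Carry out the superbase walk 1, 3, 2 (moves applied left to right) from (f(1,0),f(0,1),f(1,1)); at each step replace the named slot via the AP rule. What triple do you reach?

start (-1,-3,-5) = (f(1,0),f(0,1),f(1,1))
replace slot 1: 2·((-3)+(-5)) − (-1) = -15 → (-15,-3,-5)
replace slot 3: 2·((-15)+(-3)) − (-5) = -31 → (-15,-3,-31)
replace slot 2: 2·((-15)+(-31)) − (-3) = -89 → (-15,-89,-31)

-15,-89,-31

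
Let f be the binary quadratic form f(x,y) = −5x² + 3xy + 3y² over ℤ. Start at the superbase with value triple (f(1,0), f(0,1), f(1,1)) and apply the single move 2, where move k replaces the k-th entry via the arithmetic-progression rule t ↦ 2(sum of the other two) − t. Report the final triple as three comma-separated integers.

start (-5,3,1) = (f(1,0),f(0,1),f(1,1))
replace slot 2: 2·((-5)+1) − 3 = -11 → (-5,-11,1)

-5,-11,1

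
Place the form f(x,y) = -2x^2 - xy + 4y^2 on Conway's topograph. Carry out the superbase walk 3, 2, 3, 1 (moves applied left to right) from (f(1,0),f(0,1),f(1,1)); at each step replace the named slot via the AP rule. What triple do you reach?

start (-2,4,1) = (f(1,0),f(0,1),f(1,1))
replace slot 3: 2·((-2)+4) − 1 = 3 → (-2,4,3)
replace slot 2: 2·((-2)+3) − 4 = -2 → (-2,-2,3)
replace slot 3: 2·((-2)+(-2)) − 3 = -11 → (-2,-2,-11)
replace slot 1: 2·((-2)+(-11)) − (-2) = -24 → (-24,-2,-11)

-24,-2,-11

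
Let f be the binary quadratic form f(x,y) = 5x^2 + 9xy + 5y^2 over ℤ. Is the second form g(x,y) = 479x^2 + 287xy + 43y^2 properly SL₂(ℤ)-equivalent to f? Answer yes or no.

D₁ = -19, D₂ = -19
f: translate: b→-1 (≡9 mod 10), so (5,9,5)→(5,-1,1)
f: flip: (5,-1,1)→(1,1,5)
f: reduced (well bottom): (1,1,5) with a≤c, −a<b≤a
g: flip: (479,287,43)→(43,-287,479)
g: translate: b→-29 (≡-287 mod 86), so (43,-287,479)→(43,-29,5)
g: flip: (43,-29,5)→(5,29,43)
g: translate: b→-1 (≡29 mod 10), so (5,29,43)→(5,-1,1)
g: flip: (5,-1,1)→(1,1,5)
g: reduced (well bottom): (1,1,5) with a≤c, −a<b≤a
reduced forms (1, 1, 5) vs (1, 1, 5) ⇒ equivalent

yes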